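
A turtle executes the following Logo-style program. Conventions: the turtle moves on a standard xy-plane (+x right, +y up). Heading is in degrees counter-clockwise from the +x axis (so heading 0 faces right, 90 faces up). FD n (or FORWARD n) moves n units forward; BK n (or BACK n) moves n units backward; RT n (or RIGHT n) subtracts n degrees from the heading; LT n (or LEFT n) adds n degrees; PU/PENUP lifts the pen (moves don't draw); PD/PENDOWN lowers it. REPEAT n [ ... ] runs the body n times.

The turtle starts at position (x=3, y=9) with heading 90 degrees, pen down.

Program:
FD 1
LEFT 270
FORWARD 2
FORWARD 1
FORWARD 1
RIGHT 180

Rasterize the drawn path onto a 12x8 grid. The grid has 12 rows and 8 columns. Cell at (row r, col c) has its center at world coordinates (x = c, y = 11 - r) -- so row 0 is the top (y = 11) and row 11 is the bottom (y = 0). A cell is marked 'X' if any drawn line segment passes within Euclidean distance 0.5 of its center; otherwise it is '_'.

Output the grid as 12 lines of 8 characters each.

Segment 0: (3,9) -> (3,10)
Segment 1: (3,10) -> (5,10)
Segment 2: (5,10) -> (6,10)
Segment 3: (6,10) -> (7,10)

Answer: ________
___XXXXX
___X____
________
________
________
________
________
________
________
________
________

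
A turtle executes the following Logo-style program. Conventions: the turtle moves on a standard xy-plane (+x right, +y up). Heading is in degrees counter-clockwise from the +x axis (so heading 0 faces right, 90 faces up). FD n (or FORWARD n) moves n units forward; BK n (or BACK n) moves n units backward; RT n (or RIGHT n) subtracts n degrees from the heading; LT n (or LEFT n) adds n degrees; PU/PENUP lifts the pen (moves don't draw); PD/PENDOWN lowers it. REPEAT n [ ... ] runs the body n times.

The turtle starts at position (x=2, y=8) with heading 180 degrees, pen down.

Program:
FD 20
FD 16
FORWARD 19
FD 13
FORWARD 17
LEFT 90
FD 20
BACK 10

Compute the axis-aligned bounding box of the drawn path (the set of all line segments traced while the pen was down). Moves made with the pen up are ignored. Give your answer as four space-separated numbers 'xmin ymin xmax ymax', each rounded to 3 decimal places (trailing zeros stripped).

Answer: -83 -12 2 8

Derivation:
Executing turtle program step by step:
Start: pos=(2,8), heading=180, pen down
FD 20: (2,8) -> (-18,8) [heading=180, draw]
FD 16: (-18,8) -> (-34,8) [heading=180, draw]
FD 19: (-34,8) -> (-53,8) [heading=180, draw]
FD 13: (-53,8) -> (-66,8) [heading=180, draw]
FD 17: (-66,8) -> (-83,8) [heading=180, draw]
LT 90: heading 180 -> 270
FD 20: (-83,8) -> (-83,-12) [heading=270, draw]
BK 10: (-83,-12) -> (-83,-2) [heading=270, draw]
Final: pos=(-83,-2), heading=270, 7 segment(s) drawn

Segment endpoints: x in {-83, -66, -53, -34, -18, 2}, y in {-12, -2, 8, 8, 8, 8, 8, 8}
xmin=-83, ymin=-12, xmax=2, ymax=8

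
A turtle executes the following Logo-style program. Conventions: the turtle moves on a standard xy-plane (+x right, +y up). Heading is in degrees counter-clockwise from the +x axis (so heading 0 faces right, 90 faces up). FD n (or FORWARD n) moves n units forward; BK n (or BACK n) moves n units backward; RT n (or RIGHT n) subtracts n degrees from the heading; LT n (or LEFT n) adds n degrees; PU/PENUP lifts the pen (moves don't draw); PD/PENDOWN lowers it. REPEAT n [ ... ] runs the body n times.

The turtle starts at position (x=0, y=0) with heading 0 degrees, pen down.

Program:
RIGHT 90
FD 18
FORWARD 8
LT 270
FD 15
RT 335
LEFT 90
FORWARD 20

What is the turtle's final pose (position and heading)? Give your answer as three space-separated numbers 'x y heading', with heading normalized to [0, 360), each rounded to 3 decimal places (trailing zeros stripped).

Answer: -6.548 -44.126 295

Derivation:
Executing turtle program step by step:
Start: pos=(0,0), heading=0, pen down
RT 90: heading 0 -> 270
FD 18: (0,0) -> (0,-18) [heading=270, draw]
FD 8: (0,-18) -> (0,-26) [heading=270, draw]
LT 270: heading 270 -> 180
FD 15: (0,-26) -> (-15,-26) [heading=180, draw]
RT 335: heading 180 -> 205
LT 90: heading 205 -> 295
FD 20: (-15,-26) -> (-6.548,-44.126) [heading=295, draw]
Final: pos=(-6.548,-44.126), heading=295, 4 segment(s) drawn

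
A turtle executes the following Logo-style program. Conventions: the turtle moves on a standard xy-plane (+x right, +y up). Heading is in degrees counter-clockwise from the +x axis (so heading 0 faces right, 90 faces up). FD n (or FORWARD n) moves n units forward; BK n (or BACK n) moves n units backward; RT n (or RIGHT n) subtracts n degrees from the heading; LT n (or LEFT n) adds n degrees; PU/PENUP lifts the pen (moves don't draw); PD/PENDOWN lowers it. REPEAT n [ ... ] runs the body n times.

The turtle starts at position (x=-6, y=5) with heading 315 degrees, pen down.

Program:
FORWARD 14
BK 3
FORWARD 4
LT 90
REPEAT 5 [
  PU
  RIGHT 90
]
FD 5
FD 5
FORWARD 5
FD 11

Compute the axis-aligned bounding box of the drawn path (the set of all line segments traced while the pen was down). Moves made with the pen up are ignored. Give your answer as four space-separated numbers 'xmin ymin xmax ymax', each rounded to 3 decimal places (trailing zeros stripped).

Answer: -6 -5.607 4.607 5

Derivation:
Executing turtle program step by step:
Start: pos=(-6,5), heading=315, pen down
FD 14: (-6,5) -> (3.899,-4.899) [heading=315, draw]
BK 3: (3.899,-4.899) -> (1.778,-2.778) [heading=315, draw]
FD 4: (1.778,-2.778) -> (4.607,-5.607) [heading=315, draw]
LT 90: heading 315 -> 45
REPEAT 5 [
  -- iteration 1/5 --
  PU: pen up
  RT 90: heading 45 -> 315
  -- iteration 2/5 --
  PU: pen up
  RT 90: heading 315 -> 225
  -- iteration 3/5 --
  PU: pen up
  RT 90: heading 225 -> 135
  -- iteration 4/5 --
  PU: pen up
  RT 90: heading 135 -> 45
  -- iteration 5/5 --
  PU: pen up
  RT 90: heading 45 -> 315
]
FD 5: (4.607,-5.607) -> (8.142,-9.142) [heading=315, move]
FD 5: (8.142,-9.142) -> (11.678,-12.678) [heading=315, move]
FD 5: (11.678,-12.678) -> (15.213,-16.213) [heading=315, move]
FD 11: (15.213,-16.213) -> (22.991,-23.991) [heading=315, move]
Final: pos=(22.991,-23.991), heading=315, 3 segment(s) drawn

Segment endpoints: x in {-6, 1.778, 3.899, 4.607}, y in {-5.607, -4.899, -2.778, 5}
xmin=-6, ymin=-5.607, xmax=4.607, ymax=5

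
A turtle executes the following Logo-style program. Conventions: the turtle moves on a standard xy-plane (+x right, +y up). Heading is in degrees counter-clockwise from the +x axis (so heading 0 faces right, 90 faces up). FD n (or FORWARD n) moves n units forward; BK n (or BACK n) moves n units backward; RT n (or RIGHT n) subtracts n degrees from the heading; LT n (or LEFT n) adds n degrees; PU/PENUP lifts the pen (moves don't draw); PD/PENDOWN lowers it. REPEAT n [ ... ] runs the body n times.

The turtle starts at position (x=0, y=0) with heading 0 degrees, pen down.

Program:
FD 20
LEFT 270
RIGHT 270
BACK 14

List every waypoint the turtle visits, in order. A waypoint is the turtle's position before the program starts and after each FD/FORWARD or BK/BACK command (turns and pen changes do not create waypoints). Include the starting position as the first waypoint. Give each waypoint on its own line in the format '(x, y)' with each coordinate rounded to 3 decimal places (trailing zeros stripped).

Executing turtle program step by step:
Start: pos=(0,0), heading=0, pen down
FD 20: (0,0) -> (20,0) [heading=0, draw]
LT 270: heading 0 -> 270
RT 270: heading 270 -> 0
BK 14: (20,0) -> (6,0) [heading=0, draw]
Final: pos=(6,0), heading=0, 2 segment(s) drawn
Waypoints (3 total):
(0, 0)
(20, 0)
(6, 0)

Answer: (0, 0)
(20, 0)
(6, 0)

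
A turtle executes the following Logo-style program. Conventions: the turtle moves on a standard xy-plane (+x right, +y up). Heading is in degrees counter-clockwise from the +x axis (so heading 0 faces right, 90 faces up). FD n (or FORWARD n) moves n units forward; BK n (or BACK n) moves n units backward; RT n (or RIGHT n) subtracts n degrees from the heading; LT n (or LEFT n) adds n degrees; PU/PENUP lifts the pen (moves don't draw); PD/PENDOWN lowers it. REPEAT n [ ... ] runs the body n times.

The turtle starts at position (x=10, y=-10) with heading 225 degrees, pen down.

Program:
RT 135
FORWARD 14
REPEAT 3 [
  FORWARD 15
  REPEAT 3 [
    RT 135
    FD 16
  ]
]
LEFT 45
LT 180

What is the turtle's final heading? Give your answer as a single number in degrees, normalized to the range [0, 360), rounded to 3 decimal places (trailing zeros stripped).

Answer: 180

Derivation:
Executing turtle program step by step:
Start: pos=(10,-10), heading=225, pen down
RT 135: heading 225 -> 90
FD 14: (10,-10) -> (10,4) [heading=90, draw]
REPEAT 3 [
  -- iteration 1/3 --
  FD 15: (10,4) -> (10,19) [heading=90, draw]
  REPEAT 3 [
    -- iteration 1/3 --
    RT 135: heading 90 -> 315
    FD 16: (10,19) -> (21.314,7.686) [heading=315, draw]
    -- iteration 2/3 --
    RT 135: heading 315 -> 180
    FD 16: (21.314,7.686) -> (5.314,7.686) [heading=180, draw]
    -- iteration 3/3 --
    RT 135: heading 180 -> 45
    FD 16: (5.314,7.686) -> (16.627,19) [heading=45, draw]
  ]
  -- iteration 2/3 --
  FD 15: (16.627,19) -> (27.234,29.607) [heading=45, draw]
  REPEAT 3 [
    -- iteration 1/3 --
    RT 135: heading 45 -> 270
    FD 16: (27.234,29.607) -> (27.234,13.607) [heading=270, draw]
    -- iteration 2/3 --
    RT 135: heading 270 -> 135
    FD 16: (27.234,13.607) -> (15.92,24.92) [heading=135, draw]
    -- iteration 3/3 --
    RT 135: heading 135 -> 0
    FD 16: (15.92,24.92) -> (31.92,24.92) [heading=0, draw]
  ]
  -- iteration 3/3 --
  FD 15: (31.92,24.92) -> (46.92,24.92) [heading=0, draw]
  REPEAT 3 [
    -- iteration 1/3 --
    RT 135: heading 0 -> 225
    FD 16: (46.92,24.92) -> (35.607,13.607) [heading=225, draw]
    -- iteration 2/3 --
    RT 135: heading 225 -> 90
    FD 16: (35.607,13.607) -> (35.607,29.607) [heading=90, draw]
    -- iteration 3/3 --
    RT 135: heading 90 -> 315
    FD 16: (35.607,29.607) -> (46.92,18.293) [heading=315, draw]
  ]
]
LT 45: heading 315 -> 0
LT 180: heading 0 -> 180
Final: pos=(46.92,18.293), heading=180, 13 segment(s) drawn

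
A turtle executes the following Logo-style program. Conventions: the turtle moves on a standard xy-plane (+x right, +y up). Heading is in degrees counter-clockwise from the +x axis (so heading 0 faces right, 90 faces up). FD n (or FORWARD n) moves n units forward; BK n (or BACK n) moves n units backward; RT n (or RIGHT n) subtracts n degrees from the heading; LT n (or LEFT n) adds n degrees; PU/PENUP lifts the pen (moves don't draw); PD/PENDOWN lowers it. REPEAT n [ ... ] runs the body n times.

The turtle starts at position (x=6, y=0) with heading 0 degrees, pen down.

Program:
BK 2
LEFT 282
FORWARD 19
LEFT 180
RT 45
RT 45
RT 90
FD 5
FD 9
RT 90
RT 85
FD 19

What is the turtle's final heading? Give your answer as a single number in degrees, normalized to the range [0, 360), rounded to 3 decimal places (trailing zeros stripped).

Answer: 107

Derivation:
Executing turtle program step by step:
Start: pos=(6,0), heading=0, pen down
BK 2: (6,0) -> (4,0) [heading=0, draw]
LT 282: heading 0 -> 282
FD 19: (4,0) -> (7.95,-18.585) [heading=282, draw]
LT 180: heading 282 -> 102
RT 45: heading 102 -> 57
RT 45: heading 57 -> 12
RT 90: heading 12 -> 282
FD 5: (7.95,-18.585) -> (8.99,-23.476) [heading=282, draw]
FD 9: (8.99,-23.476) -> (10.861,-32.279) [heading=282, draw]
RT 90: heading 282 -> 192
RT 85: heading 192 -> 107
FD 19: (10.861,-32.279) -> (5.306,-14.109) [heading=107, draw]
Final: pos=(5.306,-14.109), heading=107, 5 segment(s) drawn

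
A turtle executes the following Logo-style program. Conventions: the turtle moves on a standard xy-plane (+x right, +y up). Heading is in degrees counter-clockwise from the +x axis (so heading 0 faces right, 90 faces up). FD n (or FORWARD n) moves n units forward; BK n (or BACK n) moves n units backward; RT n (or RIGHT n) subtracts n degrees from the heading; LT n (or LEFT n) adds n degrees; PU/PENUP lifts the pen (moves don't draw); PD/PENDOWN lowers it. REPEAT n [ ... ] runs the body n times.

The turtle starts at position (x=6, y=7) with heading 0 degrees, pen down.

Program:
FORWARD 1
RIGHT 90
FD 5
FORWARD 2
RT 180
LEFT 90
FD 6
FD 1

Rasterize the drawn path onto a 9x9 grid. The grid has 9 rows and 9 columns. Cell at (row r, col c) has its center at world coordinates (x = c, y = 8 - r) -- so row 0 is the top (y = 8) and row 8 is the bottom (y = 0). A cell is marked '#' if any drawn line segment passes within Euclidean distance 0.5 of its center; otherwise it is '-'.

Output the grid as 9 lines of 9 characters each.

Answer: ---------
------##-
-------#-
-------#-
-------#-
-------#-
-------#-
-------#-
########-

Derivation:
Segment 0: (6,7) -> (7,7)
Segment 1: (7,7) -> (7,2)
Segment 2: (7,2) -> (7,0)
Segment 3: (7,0) -> (1,-0)
Segment 4: (1,-0) -> (0,-0)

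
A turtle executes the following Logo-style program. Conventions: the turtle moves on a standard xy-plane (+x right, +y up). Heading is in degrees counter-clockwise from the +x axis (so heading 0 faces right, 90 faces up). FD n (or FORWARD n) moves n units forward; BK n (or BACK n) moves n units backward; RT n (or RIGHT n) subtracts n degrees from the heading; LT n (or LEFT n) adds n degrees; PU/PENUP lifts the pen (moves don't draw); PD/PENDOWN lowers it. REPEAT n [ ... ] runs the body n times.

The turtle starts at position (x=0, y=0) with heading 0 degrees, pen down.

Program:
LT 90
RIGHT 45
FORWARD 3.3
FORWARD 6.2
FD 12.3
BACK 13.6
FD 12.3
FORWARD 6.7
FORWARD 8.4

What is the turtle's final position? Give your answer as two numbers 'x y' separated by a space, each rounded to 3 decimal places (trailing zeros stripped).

Answer: 25.173 25.173

Derivation:
Executing turtle program step by step:
Start: pos=(0,0), heading=0, pen down
LT 90: heading 0 -> 90
RT 45: heading 90 -> 45
FD 3.3: (0,0) -> (2.333,2.333) [heading=45, draw]
FD 6.2: (2.333,2.333) -> (6.718,6.718) [heading=45, draw]
FD 12.3: (6.718,6.718) -> (15.415,15.415) [heading=45, draw]
BK 13.6: (15.415,15.415) -> (5.798,5.798) [heading=45, draw]
FD 12.3: (5.798,5.798) -> (14.496,14.496) [heading=45, draw]
FD 6.7: (14.496,14.496) -> (19.233,19.233) [heading=45, draw]
FD 8.4: (19.233,19.233) -> (25.173,25.173) [heading=45, draw]
Final: pos=(25.173,25.173), heading=45, 7 segment(s) drawn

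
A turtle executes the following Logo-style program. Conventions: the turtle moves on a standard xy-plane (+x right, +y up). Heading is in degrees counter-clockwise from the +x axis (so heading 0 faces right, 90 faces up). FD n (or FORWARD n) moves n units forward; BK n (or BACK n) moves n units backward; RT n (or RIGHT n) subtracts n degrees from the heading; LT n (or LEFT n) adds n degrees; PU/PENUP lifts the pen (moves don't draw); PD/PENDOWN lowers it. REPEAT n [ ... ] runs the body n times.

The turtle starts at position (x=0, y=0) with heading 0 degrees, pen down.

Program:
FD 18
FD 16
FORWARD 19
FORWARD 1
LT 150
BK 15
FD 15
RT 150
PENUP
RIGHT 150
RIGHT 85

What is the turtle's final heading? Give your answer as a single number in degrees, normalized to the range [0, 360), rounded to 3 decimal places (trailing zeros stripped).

Executing turtle program step by step:
Start: pos=(0,0), heading=0, pen down
FD 18: (0,0) -> (18,0) [heading=0, draw]
FD 16: (18,0) -> (34,0) [heading=0, draw]
FD 19: (34,0) -> (53,0) [heading=0, draw]
FD 1: (53,0) -> (54,0) [heading=0, draw]
LT 150: heading 0 -> 150
BK 15: (54,0) -> (66.99,-7.5) [heading=150, draw]
FD 15: (66.99,-7.5) -> (54,0) [heading=150, draw]
RT 150: heading 150 -> 0
PU: pen up
RT 150: heading 0 -> 210
RT 85: heading 210 -> 125
Final: pos=(54,0), heading=125, 6 segment(s) drawn

Answer: 125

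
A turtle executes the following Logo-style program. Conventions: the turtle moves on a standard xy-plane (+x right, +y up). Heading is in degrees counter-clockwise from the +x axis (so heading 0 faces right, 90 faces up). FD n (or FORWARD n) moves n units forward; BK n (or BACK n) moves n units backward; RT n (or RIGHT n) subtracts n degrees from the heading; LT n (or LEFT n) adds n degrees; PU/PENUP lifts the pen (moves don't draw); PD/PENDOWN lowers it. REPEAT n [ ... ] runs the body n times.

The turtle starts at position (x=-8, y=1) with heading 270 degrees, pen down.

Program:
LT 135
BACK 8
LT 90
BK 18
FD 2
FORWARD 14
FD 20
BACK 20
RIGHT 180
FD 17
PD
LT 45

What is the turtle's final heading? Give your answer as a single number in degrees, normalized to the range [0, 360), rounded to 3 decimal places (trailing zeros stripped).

Answer: 0

Derivation:
Executing turtle program step by step:
Start: pos=(-8,1), heading=270, pen down
LT 135: heading 270 -> 45
BK 8: (-8,1) -> (-13.657,-4.657) [heading=45, draw]
LT 90: heading 45 -> 135
BK 18: (-13.657,-4.657) -> (-0.929,-17.385) [heading=135, draw]
FD 2: (-0.929,-17.385) -> (-2.343,-15.971) [heading=135, draw]
FD 14: (-2.343,-15.971) -> (-12.243,-6.071) [heading=135, draw]
FD 20: (-12.243,-6.071) -> (-26.385,8.071) [heading=135, draw]
BK 20: (-26.385,8.071) -> (-12.243,-6.071) [heading=135, draw]
RT 180: heading 135 -> 315
FD 17: (-12.243,-6.071) -> (-0.222,-18.092) [heading=315, draw]
PD: pen down
LT 45: heading 315 -> 0
Final: pos=(-0.222,-18.092), heading=0, 7 segment(s) drawn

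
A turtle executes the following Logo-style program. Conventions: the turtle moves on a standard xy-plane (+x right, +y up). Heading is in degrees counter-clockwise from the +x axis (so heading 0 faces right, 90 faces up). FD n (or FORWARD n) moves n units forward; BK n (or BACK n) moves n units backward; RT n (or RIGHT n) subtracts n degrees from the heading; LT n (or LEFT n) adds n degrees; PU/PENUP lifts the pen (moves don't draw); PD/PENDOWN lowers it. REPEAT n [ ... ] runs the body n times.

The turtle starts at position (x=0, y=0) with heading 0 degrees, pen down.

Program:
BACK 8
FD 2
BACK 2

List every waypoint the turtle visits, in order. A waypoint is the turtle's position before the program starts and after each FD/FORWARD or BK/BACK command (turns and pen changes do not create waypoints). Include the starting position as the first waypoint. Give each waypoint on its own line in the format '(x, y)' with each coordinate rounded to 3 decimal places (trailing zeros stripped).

Executing turtle program step by step:
Start: pos=(0,0), heading=0, pen down
BK 8: (0,0) -> (-8,0) [heading=0, draw]
FD 2: (-8,0) -> (-6,0) [heading=0, draw]
BK 2: (-6,0) -> (-8,0) [heading=0, draw]
Final: pos=(-8,0), heading=0, 3 segment(s) drawn
Waypoints (4 total):
(0, 0)
(-8, 0)
(-6, 0)
(-8, 0)

Answer: (0, 0)
(-8, 0)
(-6, 0)
(-8, 0)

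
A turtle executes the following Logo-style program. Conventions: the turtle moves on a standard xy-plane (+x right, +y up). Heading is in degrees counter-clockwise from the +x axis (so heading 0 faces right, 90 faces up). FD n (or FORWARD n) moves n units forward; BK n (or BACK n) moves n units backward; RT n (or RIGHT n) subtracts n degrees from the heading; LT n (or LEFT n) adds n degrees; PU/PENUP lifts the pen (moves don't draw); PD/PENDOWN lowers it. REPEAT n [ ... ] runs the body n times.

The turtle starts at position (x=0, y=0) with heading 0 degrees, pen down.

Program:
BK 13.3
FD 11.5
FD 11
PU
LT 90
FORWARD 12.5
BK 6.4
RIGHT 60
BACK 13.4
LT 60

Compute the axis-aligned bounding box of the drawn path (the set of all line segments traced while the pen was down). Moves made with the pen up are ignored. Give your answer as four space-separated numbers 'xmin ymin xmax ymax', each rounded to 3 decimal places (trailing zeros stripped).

Answer: -13.3 0 9.2 0

Derivation:
Executing turtle program step by step:
Start: pos=(0,0), heading=0, pen down
BK 13.3: (0,0) -> (-13.3,0) [heading=0, draw]
FD 11.5: (-13.3,0) -> (-1.8,0) [heading=0, draw]
FD 11: (-1.8,0) -> (9.2,0) [heading=0, draw]
PU: pen up
LT 90: heading 0 -> 90
FD 12.5: (9.2,0) -> (9.2,12.5) [heading=90, move]
BK 6.4: (9.2,12.5) -> (9.2,6.1) [heading=90, move]
RT 60: heading 90 -> 30
BK 13.4: (9.2,6.1) -> (-2.405,-0.6) [heading=30, move]
LT 60: heading 30 -> 90
Final: pos=(-2.405,-0.6), heading=90, 3 segment(s) drawn

Segment endpoints: x in {-13.3, -1.8, 0, 9.2}, y in {0}
xmin=-13.3, ymin=0, xmax=9.2, ymax=0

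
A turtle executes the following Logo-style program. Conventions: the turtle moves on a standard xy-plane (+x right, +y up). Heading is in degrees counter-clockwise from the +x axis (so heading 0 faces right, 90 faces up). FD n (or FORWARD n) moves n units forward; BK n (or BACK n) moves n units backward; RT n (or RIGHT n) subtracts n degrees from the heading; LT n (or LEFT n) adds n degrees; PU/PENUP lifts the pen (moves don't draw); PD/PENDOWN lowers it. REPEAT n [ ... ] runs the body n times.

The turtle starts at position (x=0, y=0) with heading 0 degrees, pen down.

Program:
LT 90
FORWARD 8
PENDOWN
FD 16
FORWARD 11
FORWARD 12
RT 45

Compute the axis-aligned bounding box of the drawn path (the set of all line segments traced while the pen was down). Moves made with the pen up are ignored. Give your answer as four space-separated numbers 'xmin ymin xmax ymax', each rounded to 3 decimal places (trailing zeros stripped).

Executing turtle program step by step:
Start: pos=(0,0), heading=0, pen down
LT 90: heading 0 -> 90
FD 8: (0,0) -> (0,8) [heading=90, draw]
PD: pen down
FD 16: (0,8) -> (0,24) [heading=90, draw]
FD 11: (0,24) -> (0,35) [heading=90, draw]
FD 12: (0,35) -> (0,47) [heading=90, draw]
RT 45: heading 90 -> 45
Final: pos=(0,47), heading=45, 4 segment(s) drawn

Segment endpoints: x in {0, 0, 0, 0, 0}, y in {0, 8, 24, 35, 47}
xmin=0, ymin=0, xmax=0, ymax=47

Answer: 0 0 0 47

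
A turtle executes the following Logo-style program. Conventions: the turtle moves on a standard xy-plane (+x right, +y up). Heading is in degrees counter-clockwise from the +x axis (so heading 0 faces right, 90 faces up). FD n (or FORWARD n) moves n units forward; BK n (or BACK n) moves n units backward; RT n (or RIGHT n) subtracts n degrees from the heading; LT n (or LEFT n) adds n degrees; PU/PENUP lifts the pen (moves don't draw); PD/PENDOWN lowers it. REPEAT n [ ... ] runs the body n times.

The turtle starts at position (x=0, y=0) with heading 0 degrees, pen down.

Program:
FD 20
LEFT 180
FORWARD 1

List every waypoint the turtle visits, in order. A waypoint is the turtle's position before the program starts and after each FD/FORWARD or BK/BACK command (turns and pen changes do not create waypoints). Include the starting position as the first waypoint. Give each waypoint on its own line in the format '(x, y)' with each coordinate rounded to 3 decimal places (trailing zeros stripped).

Answer: (0, 0)
(20, 0)
(19, 0)

Derivation:
Executing turtle program step by step:
Start: pos=(0,0), heading=0, pen down
FD 20: (0,0) -> (20,0) [heading=0, draw]
LT 180: heading 0 -> 180
FD 1: (20,0) -> (19,0) [heading=180, draw]
Final: pos=(19,0), heading=180, 2 segment(s) drawn
Waypoints (3 total):
(0, 0)
(20, 0)
(19, 0)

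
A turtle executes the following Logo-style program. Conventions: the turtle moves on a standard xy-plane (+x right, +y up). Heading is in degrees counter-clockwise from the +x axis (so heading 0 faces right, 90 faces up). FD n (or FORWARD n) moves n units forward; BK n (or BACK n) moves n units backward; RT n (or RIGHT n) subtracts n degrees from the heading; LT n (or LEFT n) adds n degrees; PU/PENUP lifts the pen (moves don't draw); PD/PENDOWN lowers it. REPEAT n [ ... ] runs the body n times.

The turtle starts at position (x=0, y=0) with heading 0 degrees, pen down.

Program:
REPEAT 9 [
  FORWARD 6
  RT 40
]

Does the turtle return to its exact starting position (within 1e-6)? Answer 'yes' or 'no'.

Executing turtle program step by step:
Start: pos=(0,0), heading=0, pen down
REPEAT 9 [
  -- iteration 1/9 --
  FD 6: (0,0) -> (6,0) [heading=0, draw]
  RT 40: heading 0 -> 320
  -- iteration 2/9 --
  FD 6: (6,0) -> (10.596,-3.857) [heading=320, draw]
  RT 40: heading 320 -> 280
  -- iteration 3/9 --
  FD 6: (10.596,-3.857) -> (11.638,-9.766) [heading=280, draw]
  RT 40: heading 280 -> 240
  -- iteration 4/9 --
  FD 6: (11.638,-9.766) -> (8.638,-14.962) [heading=240, draw]
  RT 40: heading 240 -> 200
  -- iteration 5/9 --
  FD 6: (8.638,-14.962) -> (3,-17.014) [heading=200, draw]
  RT 40: heading 200 -> 160
  -- iteration 6/9 --
  FD 6: (3,-17.014) -> (-2.638,-14.962) [heading=160, draw]
  RT 40: heading 160 -> 120
  -- iteration 7/9 --
  FD 6: (-2.638,-14.962) -> (-5.638,-9.766) [heading=120, draw]
  RT 40: heading 120 -> 80
  -- iteration 8/9 --
  FD 6: (-5.638,-9.766) -> (-4.596,-3.857) [heading=80, draw]
  RT 40: heading 80 -> 40
  -- iteration 9/9 --
  FD 6: (-4.596,-3.857) -> (0,0) [heading=40, draw]
  RT 40: heading 40 -> 0
]
Final: pos=(0,0), heading=0, 9 segment(s) drawn

Start position: (0, 0)
Final position: (0, 0)
Distance = 0; < 1e-6 -> CLOSED

Answer: yes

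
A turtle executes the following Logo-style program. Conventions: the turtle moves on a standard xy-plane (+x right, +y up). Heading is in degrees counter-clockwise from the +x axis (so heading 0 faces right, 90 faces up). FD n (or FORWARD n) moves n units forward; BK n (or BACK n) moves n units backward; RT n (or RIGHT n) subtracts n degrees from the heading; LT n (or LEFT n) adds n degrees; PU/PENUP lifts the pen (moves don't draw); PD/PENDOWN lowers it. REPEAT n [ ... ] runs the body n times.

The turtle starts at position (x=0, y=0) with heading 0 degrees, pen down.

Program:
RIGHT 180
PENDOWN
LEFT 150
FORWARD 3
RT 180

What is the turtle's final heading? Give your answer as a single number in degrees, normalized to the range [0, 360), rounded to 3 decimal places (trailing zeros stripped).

Executing turtle program step by step:
Start: pos=(0,0), heading=0, pen down
RT 180: heading 0 -> 180
PD: pen down
LT 150: heading 180 -> 330
FD 3: (0,0) -> (2.598,-1.5) [heading=330, draw]
RT 180: heading 330 -> 150
Final: pos=(2.598,-1.5), heading=150, 1 segment(s) drawn

Answer: 150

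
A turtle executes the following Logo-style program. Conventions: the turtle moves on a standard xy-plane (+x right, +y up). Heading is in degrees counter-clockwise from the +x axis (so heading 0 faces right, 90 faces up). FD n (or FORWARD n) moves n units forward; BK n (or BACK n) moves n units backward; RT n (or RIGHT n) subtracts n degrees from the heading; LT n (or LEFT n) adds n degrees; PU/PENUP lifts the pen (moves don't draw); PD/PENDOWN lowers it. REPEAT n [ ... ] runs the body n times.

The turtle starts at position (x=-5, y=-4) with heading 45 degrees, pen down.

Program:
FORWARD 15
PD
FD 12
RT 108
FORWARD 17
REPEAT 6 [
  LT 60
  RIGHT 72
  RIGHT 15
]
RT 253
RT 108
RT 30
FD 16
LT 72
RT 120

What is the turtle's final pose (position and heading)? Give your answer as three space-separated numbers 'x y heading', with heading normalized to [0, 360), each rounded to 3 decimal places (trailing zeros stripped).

Executing turtle program step by step:
Start: pos=(-5,-4), heading=45, pen down
FD 15: (-5,-4) -> (5.607,6.607) [heading=45, draw]
PD: pen down
FD 12: (5.607,6.607) -> (14.092,15.092) [heading=45, draw]
RT 108: heading 45 -> 297
FD 17: (14.092,15.092) -> (21.81,-0.055) [heading=297, draw]
REPEAT 6 [
  -- iteration 1/6 --
  LT 60: heading 297 -> 357
  RT 72: heading 357 -> 285
  RT 15: heading 285 -> 270
  -- iteration 2/6 --
  LT 60: heading 270 -> 330
  RT 72: heading 330 -> 258
  RT 15: heading 258 -> 243
  -- iteration 3/6 --
  LT 60: heading 243 -> 303
  RT 72: heading 303 -> 231
  RT 15: heading 231 -> 216
  -- iteration 4/6 --
  LT 60: heading 216 -> 276
  RT 72: heading 276 -> 204
  RT 15: heading 204 -> 189
  -- iteration 5/6 --
  LT 60: heading 189 -> 249
  RT 72: heading 249 -> 177
  RT 15: heading 177 -> 162
  -- iteration 6/6 --
  LT 60: heading 162 -> 222
  RT 72: heading 222 -> 150
  RT 15: heading 150 -> 135
]
RT 253: heading 135 -> 242
RT 108: heading 242 -> 134
RT 30: heading 134 -> 104
FD 16: (21.81,-0.055) -> (17.939,15.47) [heading=104, draw]
LT 72: heading 104 -> 176
RT 120: heading 176 -> 56
Final: pos=(17.939,15.47), heading=56, 4 segment(s) drawn

Answer: 17.939 15.47 56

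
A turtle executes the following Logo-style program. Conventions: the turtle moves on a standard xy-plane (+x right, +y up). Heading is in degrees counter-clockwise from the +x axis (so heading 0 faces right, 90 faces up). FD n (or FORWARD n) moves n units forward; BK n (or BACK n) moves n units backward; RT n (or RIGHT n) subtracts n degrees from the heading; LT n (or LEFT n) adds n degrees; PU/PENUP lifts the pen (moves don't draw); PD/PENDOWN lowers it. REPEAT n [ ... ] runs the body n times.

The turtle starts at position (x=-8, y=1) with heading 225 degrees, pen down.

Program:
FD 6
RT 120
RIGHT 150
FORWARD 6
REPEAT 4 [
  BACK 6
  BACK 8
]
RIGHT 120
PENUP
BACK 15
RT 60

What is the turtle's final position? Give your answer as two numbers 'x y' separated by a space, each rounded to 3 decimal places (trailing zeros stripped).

Executing turtle program step by step:
Start: pos=(-8,1), heading=225, pen down
FD 6: (-8,1) -> (-12.243,-3.243) [heading=225, draw]
RT 120: heading 225 -> 105
RT 150: heading 105 -> 315
FD 6: (-12.243,-3.243) -> (-8,-7.485) [heading=315, draw]
REPEAT 4 [
  -- iteration 1/4 --
  BK 6: (-8,-7.485) -> (-12.243,-3.243) [heading=315, draw]
  BK 8: (-12.243,-3.243) -> (-17.899,2.414) [heading=315, draw]
  -- iteration 2/4 --
  BK 6: (-17.899,2.414) -> (-22.142,6.657) [heading=315, draw]
  BK 8: (-22.142,6.657) -> (-27.799,12.314) [heading=315, draw]
  -- iteration 3/4 --
  BK 6: (-27.799,12.314) -> (-32.042,16.556) [heading=315, draw]
  BK 8: (-32.042,16.556) -> (-37.698,22.213) [heading=315, draw]
  -- iteration 4/4 --
  BK 6: (-37.698,22.213) -> (-41.941,26.456) [heading=315, draw]
  BK 8: (-41.941,26.456) -> (-47.598,32.113) [heading=315, draw]
]
RT 120: heading 315 -> 195
PU: pen up
BK 15: (-47.598,32.113) -> (-33.109,35.995) [heading=195, move]
RT 60: heading 195 -> 135
Final: pos=(-33.109,35.995), heading=135, 10 segment(s) drawn

Answer: -33.109 35.995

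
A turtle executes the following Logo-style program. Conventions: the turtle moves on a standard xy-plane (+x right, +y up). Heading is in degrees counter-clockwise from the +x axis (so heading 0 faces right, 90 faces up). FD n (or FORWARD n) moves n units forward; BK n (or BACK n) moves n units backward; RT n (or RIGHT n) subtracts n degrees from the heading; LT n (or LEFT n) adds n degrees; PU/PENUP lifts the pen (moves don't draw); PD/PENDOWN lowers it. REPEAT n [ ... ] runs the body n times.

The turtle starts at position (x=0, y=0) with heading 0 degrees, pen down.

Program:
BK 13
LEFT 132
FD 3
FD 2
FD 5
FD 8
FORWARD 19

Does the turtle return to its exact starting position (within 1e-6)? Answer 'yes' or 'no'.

Answer: no

Derivation:
Executing turtle program step by step:
Start: pos=(0,0), heading=0, pen down
BK 13: (0,0) -> (-13,0) [heading=0, draw]
LT 132: heading 0 -> 132
FD 3: (-13,0) -> (-15.007,2.229) [heading=132, draw]
FD 2: (-15.007,2.229) -> (-16.346,3.716) [heading=132, draw]
FD 5: (-16.346,3.716) -> (-19.691,7.431) [heading=132, draw]
FD 8: (-19.691,7.431) -> (-25.044,13.377) [heading=132, draw]
FD 19: (-25.044,13.377) -> (-37.758,27.496) [heading=132, draw]
Final: pos=(-37.758,27.496), heading=132, 6 segment(s) drawn

Start position: (0, 0)
Final position: (-37.758, 27.496)
Distance = 46.709; >= 1e-6 -> NOT closed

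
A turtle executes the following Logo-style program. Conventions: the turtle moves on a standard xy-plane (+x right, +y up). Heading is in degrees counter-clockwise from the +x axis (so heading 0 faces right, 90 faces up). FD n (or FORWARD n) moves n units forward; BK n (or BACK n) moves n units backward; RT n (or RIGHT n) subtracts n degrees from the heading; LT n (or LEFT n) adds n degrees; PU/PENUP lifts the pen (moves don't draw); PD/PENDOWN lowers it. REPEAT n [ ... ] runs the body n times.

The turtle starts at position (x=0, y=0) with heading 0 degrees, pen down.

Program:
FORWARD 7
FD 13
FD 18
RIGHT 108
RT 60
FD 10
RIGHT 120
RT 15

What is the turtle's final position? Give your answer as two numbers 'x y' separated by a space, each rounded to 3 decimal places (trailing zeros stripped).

Answer: 28.219 -2.079

Derivation:
Executing turtle program step by step:
Start: pos=(0,0), heading=0, pen down
FD 7: (0,0) -> (7,0) [heading=0, draw]
FD 13: (7,0) -> (20,0) [heading=0, draw]
FD 18: (20,0) -> (38,0) [heading=0, draw]
RT 108: heading 0 -> 252
RT 60: heading 252 -> 192
FD 10: (38,0) -> (28.219,-2.079) [heading=192, draw]
RT 120: heading 192 -> 72
RT 15: heading 72 -> 57
Final: pos=(28.219,-2.079), heading=57, 4 segment(s) drawn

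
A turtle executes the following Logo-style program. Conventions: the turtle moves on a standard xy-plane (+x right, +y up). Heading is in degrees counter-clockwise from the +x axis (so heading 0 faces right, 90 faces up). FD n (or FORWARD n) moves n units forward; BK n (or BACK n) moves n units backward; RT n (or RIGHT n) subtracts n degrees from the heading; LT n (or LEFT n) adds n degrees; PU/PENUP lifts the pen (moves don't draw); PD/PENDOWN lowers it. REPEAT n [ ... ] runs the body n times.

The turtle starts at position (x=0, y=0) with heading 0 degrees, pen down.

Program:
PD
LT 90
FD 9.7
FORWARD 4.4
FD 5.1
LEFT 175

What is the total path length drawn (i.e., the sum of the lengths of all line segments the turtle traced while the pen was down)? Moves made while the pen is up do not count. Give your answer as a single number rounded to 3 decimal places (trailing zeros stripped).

Answer: 19.2

Derivation:
Executing turtle program step by step:
Start: pos=(0,0), heading=0, pen down
PD: pen down
LT 90: heading 0 -> 90
FD 9.7: (0,0) -> (0,9.7) [heading=90, draw]
FD 4.4: (0,9.7) -> (0,14.1) [heading=90, draw]
FD 5.1: (0,14.1) -> (0,19.2) [heading=90, draw]
LT 175: heading 90 -> 265
Final: pos=(0,19.2), heading=265, 3 segment(s) drawn

Segment lengths:
  seg 1: (0,0) -> (0,9.7), length = 9.7
  seg 2: (0,9.7) -> (0,14.1), length = 4.4
  seg 3: (0,14.1) -> (0,19.2), length = 5.1
Total = 19.2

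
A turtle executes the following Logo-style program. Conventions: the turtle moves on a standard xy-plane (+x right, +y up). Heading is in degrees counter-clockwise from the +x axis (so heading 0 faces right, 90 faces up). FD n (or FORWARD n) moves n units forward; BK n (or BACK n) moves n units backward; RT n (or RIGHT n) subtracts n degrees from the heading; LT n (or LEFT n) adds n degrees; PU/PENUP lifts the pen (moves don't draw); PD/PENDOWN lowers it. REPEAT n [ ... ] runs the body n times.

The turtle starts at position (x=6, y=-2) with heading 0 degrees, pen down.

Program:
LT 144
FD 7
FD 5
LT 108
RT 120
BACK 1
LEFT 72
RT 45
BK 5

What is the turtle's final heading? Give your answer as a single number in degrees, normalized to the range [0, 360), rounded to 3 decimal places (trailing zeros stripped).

Executing turtle program step by step:
Start: pos=(6,-2), heading=0, pen down
LT 144: heading 0 -> 144
FD 7: (6,-2) -> (0.337,2.114) [heading=144, draw]
FD 5: (0.337,2.114) -> (-3.708,5.053) [heading=144, draw]
LT 108: heading 144 -> 252
RT 120: heading 252 -> 132
BK 1: (-3.708,5.053) -> (-3.039,4.31) [heading=132, draw]
LT 72: heading 132 -> 204
RT 45: heading 204 -> 159
BK 5: (-3.039,4.31) -> (1.629,2.518) [heading=159, draw]
Final: pos=(1.629,2.518), heading=159, 4 segment(s) drawn

Answer: 159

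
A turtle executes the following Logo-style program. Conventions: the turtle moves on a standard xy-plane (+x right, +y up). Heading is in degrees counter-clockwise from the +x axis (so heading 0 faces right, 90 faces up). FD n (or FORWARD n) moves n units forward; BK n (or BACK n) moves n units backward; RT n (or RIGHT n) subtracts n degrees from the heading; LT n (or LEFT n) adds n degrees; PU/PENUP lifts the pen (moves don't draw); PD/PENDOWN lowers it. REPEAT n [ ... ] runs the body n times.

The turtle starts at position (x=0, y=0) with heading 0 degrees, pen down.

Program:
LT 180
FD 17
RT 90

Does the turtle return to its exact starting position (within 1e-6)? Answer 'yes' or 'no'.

Answer: no

Derivation:
Executing turtle program step by step:
Start: pos=(0,0), heading=0, pen down
LT 180: heading 0 -> 180
FD 17: (0,0) -> (-17,0) [heading=180, draw]
RT 90: heading 180 -> 90
Final: pos=(-17,0), heading=90, 1 segment(s) drawn

Start position: (0, 0)
Final position: (-17, 0)
Distance = 17; >= 1e-6 -> NOT closed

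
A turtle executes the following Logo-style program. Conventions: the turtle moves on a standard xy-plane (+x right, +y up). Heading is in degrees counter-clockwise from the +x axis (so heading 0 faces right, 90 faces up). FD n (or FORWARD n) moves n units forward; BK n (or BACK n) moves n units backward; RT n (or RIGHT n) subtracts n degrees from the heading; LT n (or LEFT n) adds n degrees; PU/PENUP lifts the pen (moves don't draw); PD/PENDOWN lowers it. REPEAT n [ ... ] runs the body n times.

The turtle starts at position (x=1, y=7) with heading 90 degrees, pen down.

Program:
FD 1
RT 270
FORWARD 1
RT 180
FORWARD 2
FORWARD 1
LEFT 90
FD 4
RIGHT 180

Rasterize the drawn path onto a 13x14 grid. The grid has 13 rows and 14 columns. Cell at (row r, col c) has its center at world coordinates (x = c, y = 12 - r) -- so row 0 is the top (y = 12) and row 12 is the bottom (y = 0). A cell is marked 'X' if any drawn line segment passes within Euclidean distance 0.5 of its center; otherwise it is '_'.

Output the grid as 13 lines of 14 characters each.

Answer: ___X__________
___X__________
___X__________
___X__________
XXXX__________
_X____________
______________
______________
______________
______________
______________
______________
______________

Derivation:
Segment 0: (1,7) -> (1,8)
Segment 1: (1,8) -> (0,8)
Segment 2: (0,8) -> (2,8)
Segment 3: (2,8) -> (3,8)
Segment 4: (3,8) -> (3,12)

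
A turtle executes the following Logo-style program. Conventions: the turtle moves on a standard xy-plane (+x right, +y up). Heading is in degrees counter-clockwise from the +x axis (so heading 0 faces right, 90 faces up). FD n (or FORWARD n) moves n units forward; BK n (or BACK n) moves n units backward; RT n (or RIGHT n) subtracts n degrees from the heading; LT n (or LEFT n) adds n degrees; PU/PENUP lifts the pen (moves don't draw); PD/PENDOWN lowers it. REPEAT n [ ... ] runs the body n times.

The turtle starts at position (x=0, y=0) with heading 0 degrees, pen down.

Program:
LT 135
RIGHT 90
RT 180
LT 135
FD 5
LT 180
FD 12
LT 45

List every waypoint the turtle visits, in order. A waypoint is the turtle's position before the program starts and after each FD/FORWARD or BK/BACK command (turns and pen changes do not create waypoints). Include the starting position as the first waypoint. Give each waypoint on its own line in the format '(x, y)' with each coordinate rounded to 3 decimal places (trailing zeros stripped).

Executing turtle program step by step:
Start: pos=(0,0), heading=0, pen down
LT 135: heading 0 -> 135
RT 90: heading 135 -> 45
RT 180: heading 45 -> 225
LT 135: heading 225 -> 0
FD 5: (0,0) -> (5,0) [heading=0, draw]
LT 180: heading 0 -> 180
FD 12: (5,0) -> (-7,0) [heading=180, draw]
LT 45: heading 180 -> 225
Final: pos=(-7,0), heading=225, 2 segment(s) drawn
Waypoints (3 total):
(0, 0)
(5, 0)
(-7, 0)

Answer: (0, 0)
(5, 0)
(-7, 0)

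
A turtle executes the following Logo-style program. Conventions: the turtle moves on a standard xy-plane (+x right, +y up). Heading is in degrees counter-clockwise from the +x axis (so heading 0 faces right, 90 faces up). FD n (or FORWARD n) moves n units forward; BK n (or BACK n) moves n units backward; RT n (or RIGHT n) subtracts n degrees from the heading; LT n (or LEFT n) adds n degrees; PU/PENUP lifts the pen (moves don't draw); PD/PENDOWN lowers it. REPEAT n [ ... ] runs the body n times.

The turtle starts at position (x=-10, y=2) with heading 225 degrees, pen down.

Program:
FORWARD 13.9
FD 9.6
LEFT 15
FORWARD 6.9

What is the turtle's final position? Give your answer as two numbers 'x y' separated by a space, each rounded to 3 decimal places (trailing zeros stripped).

Answer: -30.067 -20.593

Derivation:
Executing turtle program step by step:
Start: pos=(-10,2), heading=225, pen down
FD 13.9: (-10,2) -> (-19.829,-7.829) [heading=225, draw]
FD 9.6: (-19.829,-7.829) -> (-26.617,-14.617) [heading=225, draw]
LT 15: heading 225 -> 240
FD 6.9: (-26.617,-14.617) -> (-30.067,-20.593) [heading=240, draw]
Final: pos=(-30.067,-20.593), heading=240, 3 segment(s) drawn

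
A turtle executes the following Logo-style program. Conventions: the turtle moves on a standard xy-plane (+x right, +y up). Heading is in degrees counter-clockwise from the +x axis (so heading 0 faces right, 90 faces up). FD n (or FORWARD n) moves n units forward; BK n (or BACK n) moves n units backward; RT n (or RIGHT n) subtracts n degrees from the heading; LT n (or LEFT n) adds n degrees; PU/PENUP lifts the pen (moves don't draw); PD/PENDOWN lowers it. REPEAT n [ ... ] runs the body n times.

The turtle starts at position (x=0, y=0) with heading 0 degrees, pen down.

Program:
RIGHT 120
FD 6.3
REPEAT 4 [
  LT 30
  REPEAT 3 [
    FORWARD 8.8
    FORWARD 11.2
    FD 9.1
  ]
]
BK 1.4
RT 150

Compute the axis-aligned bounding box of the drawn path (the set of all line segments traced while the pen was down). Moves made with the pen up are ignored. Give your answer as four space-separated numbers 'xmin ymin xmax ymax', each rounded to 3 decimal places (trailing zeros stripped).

Executing turtle program step by step:
Start: pos=(0,0), heading=0, pen down
RT 120: heading 0 -> 240
FD 6.3: (0,0) -> (-3.15,-5.456) [heading=240, draw]
REPEAT 4 [
  -- iteration 1/4 --
  LT 30: heading 240 -> 270
  REPEAT 3 [
    -- iteration 1/3 --
    FD 8.8: (-3.15,-5.456) -> (-3.15,-14.256) [heading=270, draw]
    FD 11.2: (-3.15,-14.256) -> (-3.15,-25.456) [heading=270, draw]
    FD 9.1: (-3.15,-25.456) -> (-3.15,-34.556) [heading=270, draw]
    -- iteration 2/3 --
    FD 8.8: (-3.15,-34.556) -> (-3.15,-43.356) [heading=270, draw]
    FD 11.2: (-3.15,-43.356) -> (-3.15,-54.556) [heading=270, draw]
    FD 9.1: (-3.15,-54.556) -> (-3.15,-63.656) [heading=270, draw]
    -- iteration 3/3 --
    FD 8.8: (-3.15,-63.656) -> (-3.15,-72.456) [heading=270, draw]
    FD 11.2: (-3.15,-72.456) -> (-3.15,-83.656) [heading=270, draw]
    FD 9.1: (-3.15,-83.656) -> (-3.15,-92.756) [heading=270, draw]
  ]
  -- iteration 2/4 --
  LT 30: heading 270 -> 300
  REPEAT 3 [
    -- iteration 1/3 --
    FD 8.8: (-3.15,-92.756) -> (1.25,-100.377) [heading=300, draw]
    FD 11.2: (1.25,-100.377) -> (6.85,-110.076) [heading=300, draw]
    FD 9.1: (6.85,-110.076) -> (11.4,-117.957) [heading=300, draw]
    -- iteration 2/3 --
    FD 8.8: (11.4,-117.957) -> (15.8,-125.578) [heading=300, draw]
    FD 11.2: (15.8,-125.578) -> (21.4,-135.278) [heading=300, draw]
    FD 9.1: (21.4,-135.278) -> (25.95,-143.159) [heading=300, draw]
    -- iteration 3/3 --
    FD 8.8: (25.95,-143.159) -> (30.35,-150.78) [heading=300, draw]
    FD 11.2: (30.35,-150.78) -> (35.95,-160.479) [heading=300, draw]
    FD 9.1: (35.95,-160.479) -> (40.5,-168.36) [heading=300, draw]
  ]
  -- iteration 3/4 --
  LT 30: heading 300 -> 330
  REPEAT 3 [
    -- iteration 1/3 --
    FD 8.8: (40.5,-168.36) -> (48.121,-172.76) [heading=330, draw]
    FD 11.2: (48.121,-172.76) -> (57.821,-178.36) [heading=330, draw]
    FD 9.1: (57.821,-178.36) -> (65.701,-182.91) [heading=330, draw]
    -- iteration 2/3 --
    FD 8.8: (65.701,-182.91) -> (73.322,-187.31) [heading=330, draw]
    FD 11.2: (73.322,-187.31) -> (83.022,-192.91) [heading=330, draw]
    FD 9.1: (83.022,-192.91) -> (90.903,-197.46) [heading=330, draw]
    -- iteration 3/3 --
    FD 8.8: (90.903,-197.46) -> (98.524,-201.86) [heading=330, draw]
    FD 11.2: (98.524,-201.86) -> (108.223,-207.46) [heading=330, draw]
    FD 9.1: (108.223,-207.46) -> (116.104,-212.01) [heading=330, draw]
  ]
  -- iteration 4/4 --
  LT 30: heading 330 -> 0
  REPEAT 3 [
    -- iteration 1/3 --
    FD 8.8: (116.104,-212.01) -> (124.904,-212.01) [heading=0, draw]
    FD 11.2: (124.904,-212.01) -> (136.104,-212.01) [heading=0, draw]
    FD 9.1: (136.104,-212.01) -> (145.204,-212.01) [heading=0, draw]
    -- iteration 2/3 --
    FD 8.8: (145.204,-212.01) -> (154.004,-212.01) [heading=0, draw]
    FD 11.2: (154.004,-212.01) -> (165.204,-212.01) [heading=0, draw]
    FD 9.1: (165.204,-212.01) -> (174.304,-212.01) [heading=0, draw]
    -- iteration 3/3 --
    FD 8.8: (174.304,-212.01) -> (183.104,-212.01) [heading=0, draw]
    FD 11.2: (183.104,-212.01) -> (194.304,-212.01) [heading=0, draw]
    FD 9.1: (194.304,-212.01) -> (203.404,-212.01) [heading=0, draw]
  ]
]
BK 1.4: (203.404,-212.01) -> (202.004,-212.01) [heading=0, draw]
RT 150: heading 0 -> 210
Final: pos=(202.004,-212.01), heading=210, 38 segment(s) drawn

Segment endpoints: x in {-3.15, -3.15, -3.15, -3.15, -3.15, -3.15, -3.15, -3.15, -3.15, -3.15, 0, 1.25, 6.85, 11.4, 15.8, 21.4, 25.95, 30.35, 35.95, 40.5, 48.121, 57.821, 65.701, 73.322, 83.022, 90.903, 98.524, 108.223, 116.104, 124.904, 136.104, 145.204, 154.004, 165.204, 174.304, 183.104, 194.304, 202.004, 203.404}, y in {-212.01, -207.46, -201.86, -197.46, -192.91, -187.31, -182.91, -178.36, -172.76, -168.36, -160.479, -150.78, -143.159, -135.278, -125.578, -117.957, -110.076, -100.377, -92.756, -83.656, -72.456, -63.656, -54.556, -43.356, -34.556, -25.456, -14.256, -5.456, 0}
xmin=-3.15, ymin=-212.01, xmax=203.404, ymax=0

Answer: -3.15 -212.01 203.404 0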